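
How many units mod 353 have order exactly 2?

φ(353) = 353 − 1 = 352 = 2^5 · 11.
In a cyclic group of order 352, there are φ(d) elements of order d for each divisor d of 352, and zero for non-divisors.
2 | 352, and φ(2) = 2 − 1 = 1.

1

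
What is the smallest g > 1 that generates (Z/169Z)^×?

2

φ(169) = φ(13^2) = 13·(13−1) = 156 = 2^2 · 3 · 13.
Test candidates g = 2, 3, … against the prime factors q ∈ {2, 3, 13} of φ(169): g is a generator iff g^(156/q) ≢ 1 for every such q.
g = 2: 2^78 ≡ 168; 2^52 ≡ 146; 2^12 ≡ 40 — none is 1, so 2 is a primitive root.
The smallest primitive root modulo 169 is 2.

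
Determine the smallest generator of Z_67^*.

2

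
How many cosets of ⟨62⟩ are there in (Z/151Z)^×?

By Lagrange's theorem, ord_151(62) divides φ(151) = 151 − 1 = 150 = 2 · 3 · 5^2.
Divisors of 150: 1, 2, 3, 5, 6, 10, 15, 25, 30, 50, 75, 150.
Compute 62^d (mod 151) for the divisors d until we hit 1:
62^1 ≡ 62
62^2 ≡ 69
62^3 ≡ 50
62^5 ≡ 128
62^6 ≡ 84
62^10 ≡ 76
62^15 ≡ 64
62^25 ≡ 32
62^30 ≡ 19
62^50 ≡ 118
62^75 ≡ 1
The order of 62 is 75, so the subgroup it generates has 75 elements.
[(Z/151Z)^× : ⟨62⟩] = 150/75 = 2.

2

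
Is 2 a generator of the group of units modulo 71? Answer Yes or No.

No

φ(71) = 71 − 1 = 70 = 2 · 5 · 7.
2 is a primitive root mod 71 iff 2^(φ(71)/q) ≢ 1 for every prime q | φ(71), i.e. q ∈ {2, 5, 7}.
2^35 ≡ 1 (mod 71)  [q = 2: ≡ 1 ✗]
2^14 ≡ 54 (mod 71)  [q = 5: ≢ 1 ✓]
2^10 ≡ 30 (mod 71)  [q = 7: ≢ 1 ✓]
The check at q = 2 fails, so 2 generates a proper subgroup.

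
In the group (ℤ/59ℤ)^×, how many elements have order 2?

1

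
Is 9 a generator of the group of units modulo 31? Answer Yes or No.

φ(31) = 31 − 1 = 30 = 2 · 3 · 5.
An element g generates (Z/31Z)^× iff g^(30/q) ≢ 1 (mod 31) for each prime q ∈ {2, 3, 5}.
9^15 ≡ 1 (mod 31)  [q = 2: ≡ 1 ✗]
9^10 ≡ 5 (mod 31)  [q = 3: ≢ 1 ✓]
9^6 ≡ 8 (mod 31)  [q = 5: ≢ 1 ✓]
The check at q = 2 fails, so 9 generates a proper subgroup.

No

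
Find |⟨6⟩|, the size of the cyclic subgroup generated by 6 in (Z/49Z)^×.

By Lagrange's theorem, ord_49(6) divides φ(49) = φ(7^2) = 7·(7−1) = 42 = 2 · 3 · 7.
Divisors of 42: 1, 2, 3, 6, 7, 14, 21, 42.
Check 6^d mod 49 for each divisor in increasing order:
6^1 ≡ 6 (mod 49)
6^2 ≡ 36 (mod 49)
6^3 ≡ 20 (mod 49)
6^6 ≡ 8 (mod 49)
6^7 ≡ 48 (mod 49)
6^14 ≡ 1 (mod 49) ✓
Hence ord(6) = 14.

14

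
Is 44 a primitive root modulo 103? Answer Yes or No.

φ(103) = 103 − 1 = 102 = 2 · 3 · 17.
An element g generates (Z/103Z)^× iff g^(102/q) ≢ 1 (mod 103) for each prime q ∈ {2, 3, 17}.
44^51 ≡ 102 (mod 103)  [q = 2: ≢ 1 ✓]
44^34 ≡ 46 (mod 103)  [q = 3: ≢ 1 ✓]
44^6 ≡ 9 (mod 103)  [q = 17: ≢ 1 ✓]
None equal 1, so ord_103(44) = 102: 44 is a primitive root.

Yes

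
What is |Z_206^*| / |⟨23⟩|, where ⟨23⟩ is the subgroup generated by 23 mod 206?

6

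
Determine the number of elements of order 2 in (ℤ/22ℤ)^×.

1

φ(22) = φ(2)·φ(11) = 1·10 = 10 = 2 · 5.
(Z/22Z)^× is cyclic (|G| = 10); a cyclic group of order m has exactly φ(d) elements of each order d | m, and none otherwise.
2 | 10, and φ(2) = 2 − 1 = 1.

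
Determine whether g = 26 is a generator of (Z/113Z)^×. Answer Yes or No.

φ(113) = 113 − 1 = 112 = 2^4 · 7.
26 is a primitive root mod 113 iff 26^(φ(113)/q) ≢ 1 for every prime q | φ(113), i.e. q ∈ {2, 7}.
26^56 ≡ 1 (mod 113)  [q = 2: ≡ 1 ✗]
26^16 ≡ 30 (mod 113)  [q = 7: ≢ 1 ✓]
26^56 ≡ 1 shows ord(26) | 56, strictly less than φ(113); not a primitive root.

No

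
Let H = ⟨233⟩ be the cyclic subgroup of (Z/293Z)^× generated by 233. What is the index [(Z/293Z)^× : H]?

By Lagrange's theorem, ord_293(233) divides φ(293) = 293 − 1 = 292 = 2^2 · 73.
Divisors of 292: 1, 2, 4, 73, 146, 292.
Compute 233^d (mod 293) for the divisors d until we hit 1:
233^1 ≡ 233 (mod 293)
233^2 ≡ 84 (mod 293)
233^4 ≡ 24 (mod 293)
233^73 ≡ 292 (mod 293)
233^146 ≡ 1 (mod 293) ✓
Thus |⟨233⟩| = ord(233) = 146.
[(Z/293Z)^× : ⟨233⟩] = 292/146 = 2.

2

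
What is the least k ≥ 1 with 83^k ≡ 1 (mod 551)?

21

ord(83) | φ(551) = φ(19·29) = (19−1)·(29−1) = 18·28 = 504 = 2^3 · 3^2 · 7.
Divisors of 504: 1, 2, 3, 4, 6, 7, 8, 9, 12, 14, 18, 21, 24, 28, 36, 42, 56, 63, 72, 84, 126, 168, 252, 504.
Test each divisor d:
83^1 ≡ 83
83^2 ≡ 277
83^3 ≡ 400
83^4 ≡ 140
83^6 ≡ 210
83^7 ≡ 349
83^8 ≡ 315
83^9 ≡ 248
83^12 ≡ 20
83^14 ≡ 30
83^18 ≡ 343
83^21 ≡ 1
The smallest such exponent is 21, so the order of 83 is 21.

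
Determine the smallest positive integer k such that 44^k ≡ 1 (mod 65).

4

The order of 44 must divide φ(65) = φ(5·13) = (5−1)·(13−1) = 4·12 = 48 = 2^4 · 3.
Divisors of 48: 1, 2, 3, 4, 6, 8, 12, 16, 24, 48.
Evaluate successive powers at the divisors of 48:
44^1 ≡ 44 (mod 65)
44^2 ≡ 51 (mod 65)
44^3 ≡ 34 (mod 65)
44^4 ≡ 1 (mod 65) ✓
The smallest such exponent is 4, so the order of 44 is 4.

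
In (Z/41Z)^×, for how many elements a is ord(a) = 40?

φ(41) = 41 − 1 = 40 = 2^3 · 5.
(Z/41Z)^× is cyclic (|G| = 40); a cyclic group of order m has exactly φ(d) elements of each order d | m, and none otherwise.
40 = 2^3 · 5 divides 40, and φ(40) = 16.

16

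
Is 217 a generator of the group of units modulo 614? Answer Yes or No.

φ(614) = φ(2)·φ(307) = 1·306 = 306 = 2 · 3^2 · 17.
Test 217^(306/q) mod 614 for each prime factor q of 306:
217^153 ≡ 613 (mod 614)  [q = 2: ≢ 1 ✓]
217^102 ≡ 289 (mod 614)  [q = 3: ≢ 1 ✓]
217^18 ≡ 81 (mod 614)  [q = 17: ≢ 1 ✓]
Every test exponent gives a nontrivial residue, hence 217 generates the full group.

Yes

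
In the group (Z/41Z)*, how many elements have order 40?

16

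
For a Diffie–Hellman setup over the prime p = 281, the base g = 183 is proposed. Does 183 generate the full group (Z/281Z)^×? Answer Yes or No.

No

φ(281) = 281 − 1 = 280 = 2^3 · 5 · 7.
Test 183^(280/q) mod 281 for each prime factor q of 280:
183^140 ≡ 1 (mod 281)  [q = 2: ≡ 1 ✗]
183^56 ≡ 153 (mod 281)  [q = 5: ≢ 1 ✓]
183^40 ≡ 249 (mod 281)  [q = 7: ≢ 1 ✓]
Since 183^140 ≡ 1, the order of 183 divides 140 < 280, so 183 is not a primitive root.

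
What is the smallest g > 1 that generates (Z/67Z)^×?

φ(67) = 67 − 1 = 66 = 2 · 3 · 11.
g is a primitive root iff g^(66/q) ≢ 1 (mod 67) for each prime q ∈ {2, 3, 11}.
g = 2: 2^33 ≡ 66; 2^22 ≡ 37; 2^6 ≡ 64 — none is 1, so 2 is a primitive root.
Hence the least primitive root of 67 is 2.

2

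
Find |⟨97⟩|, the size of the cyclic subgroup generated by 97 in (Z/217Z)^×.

10

Since 97 ∈ (Z/217Z)^×, its order divides φ(217) = φ(7·31) = (7−1)·(31−1) = 6·30 = 180 = 2^2 · 3^2 · 5.
Divisors of 180: 1, 2, 3, 4, 5, 6, 9, 10, 12, 15, 18, 20, 30, 36, 45, 60, 90, 180.
Evaluate successive powers at the divisors of 180:
97^1 ≡ 97 (mod 217)
97^2 ≡ 78 (mod 217)
97^3 ≡ 188 (mod 217)
97^4 ≡ 8 (mod 217)
97^5 ≡ 125 (mod 217)
97^6 ≡ 190 (mod 217)
97^9 ≡ 132 (mod 217)
97^10 ≡ 1 (mod 217) ✓
Therefore the multiplicative order of 97 modulo 217 is 10.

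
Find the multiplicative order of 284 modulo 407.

The order of 284 must divide φ(407) = φ(11·37) = (11−1)·(37−1) = 10·36 = 360 = 2^3 · 3^2 · 5.
Divisors of 360: 1, 2, 3, 4, 5, 6, 8, 9, 10, 12, 15, 18, 20, 24, 30, 36, 40, 45, 60, 72, 90, 120, 180, 360.
Check 284^d mod 407 for each divisor in increasing order:
284^1 ≡ 284 (mod 407)
284^2 ≡ 70 (mod 407)
284^3 ≡ 344 (mod 407)
284^4 ≡ 16 (mod 407)
284^5 ≡ 67 (mod 407)
284^6 ≡ 306 (mod 407)
284^8 ≡ 256 (mod 407)
284^9 ≡ 258 (mod 407)
284^10 ≡ 12 (mod 407)
284^12 ≡ 26 (mod 407)
284^15 ≡ 397 (mod 407)
284^18 ≡ 223 (mod 407)
284^20 ≡ 144 (mod 407)
284^24 ≡ 269 (mod 407)
284^30 ≡ 100 (mod 407)
284^36 ≡ 75 (mod 407)
284^40 ≡ 386 (mod 407)
284^45 ≡ 221 (mod 407)
284^60 ≡ 232 (mod 407)
284^72 ≡ 334 (mod 407)
284^90 ≡ 1 (mod 407) ✓
Hence ord(284) = 90.

90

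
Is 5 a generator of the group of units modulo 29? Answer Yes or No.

φ(29) = 29 − 1 = 28 = 2^2 · 7.
5 is a primitive root mod 29 iff 5^(φ(29)/q) ≢ 1 for every prime q | φ(29), i.e. q ∈ {2, 7}.
5^14 ≡ 1 (mod 29)  [q = 2: ≡ 1 ✗]
5^4 ≡ 16 (mod 29)  [q = 7: ≢ 1 ✓]
5^14 ≡ 1 shows ord(5) | 14, strictly less than φ(29); not a primitive root.

No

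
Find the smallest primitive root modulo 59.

2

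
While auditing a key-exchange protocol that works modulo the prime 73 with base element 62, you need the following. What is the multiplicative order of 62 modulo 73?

By Lagrange's theorem, ord_73(62) divides φ(73) = 73 − 1 = 72 = 2^3 · 3^2.
Divisors of 72: 1, 2, 3, 4, 6, 8, 9, 12, 18, 24, 36, 72.
Evaluate successive powers at the divisors of 72:
62^1 ≡ 62
62^2 ≡ 48
62^3 ≡ 56
62^4 ≡ 41
62^6 ≡ 70
62^8 ≡ 2
62^9 ≡ 51
62^12 ≡ 9
62^18 ≡ 46
62^24 ≡ 8
62^36 ≡ 72
62^72 ≡ 1
So ord_73(62) = 72.

72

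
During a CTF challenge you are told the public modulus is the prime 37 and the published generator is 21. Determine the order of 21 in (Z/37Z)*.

ord(21) | φ(37) = 37 − 1 = 36 = 2^2 · 3^2.
Divisors of 36: 1, 2, 3, 4, 6, 9, 12, 18, 36.
Compute 21^d (mod 37) for the divisors d until we hit 1:
21^1 ≡ 21
21^2 ≡ 34
21^3 ≡ 11
21^4 ≡ 9
21^6 ≡ 10
21^9 ≡ 36
21^12 ≡ 26
21^18 ≡ 1
Hence ord(21) = 18.

18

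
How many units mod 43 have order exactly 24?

0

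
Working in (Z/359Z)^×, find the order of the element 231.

358

ord(231) | φ(359) = 359 − 1 = 358 = 2 · 179.
Divisors of 358: 1, 2, 179, 358.
Evaluate successive powers at the divisors of 358:
231^1 ≡ 231 (mod 359)
231^2 ≡ 229 (mod 359)
231^179 ≡ 358 (mod 359)
231^358 ≡ 1 (mod 359) ✓
Therefore the multiplicative order of 231 modulo 359 is 358.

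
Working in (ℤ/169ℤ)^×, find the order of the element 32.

156

By Lagrange's theorem, ord_169(32) divides φ(169) = φ(13^2) = 13·(13−1) = 156 = 2^2 · 3 · 13.
Divisors of 156: 1, 2, 3, 4, 6, 12, 13, 26, 39, 52, 78, 156.
Compute 32^d (mod 169) for the divisors d until we hit 1:
32^1 ≡ 32 (mod 169)
32^2 ≡ 10 (mod 169)
32^3 ≡ 151 (mod 169)
32^4 ≡ 100 (mod 169)
32^6 ≡ 155 (mod 169)
32^12 ≡ 27 (mod 169)
32^13 ≡ 19 (mod 169)
32^26 ≡ 23 (mod 169)
32^39 ≡ 99 (mod 169)
32^52 ≡ 22 (mod 169)
32^78 ≡ 168 (mod 169)
32^156 ≡ 1 (mod 169) ✓
Therefore the multiplicative order of 32 modulo 169 is 156.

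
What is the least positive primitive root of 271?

φ(271) = 271 − 1 = 270 = 2 · 3^3 · 5.
g is a primitive root iff g^(270/q) ≢ 1 (mod 271) for each prime q ∈ {2, 3, 5}.
g = 2: 2^135 ≡ 1 — hits 1, so not a primitive root.
g = 3: 3^135 ≡ 270; 3^90 ≡ 1 — hits 1, so not a primitive root.
g = 4: 4^135 ≡ 1 — hits 1, so not a primitive root.
g = 5: 5^135 ≡ 1 — hits 1, so not a primitive root.
g = 6: 6^135 ≡ 270; 6^90 ≡ 242; 6^54 ≡ 10 — none is 1, so 6 is a primitive root.
Hence the least primitive root of 271 is 6.

6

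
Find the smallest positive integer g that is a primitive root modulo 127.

φ(127) = 127 − 1 = 126 = 2 · 3^2 · 7.
g is a primitive root iff g^(126/q) ≢ 1 (mod 127) for each prime q ∈ {2, 3, 7}.
g = 2: 2^63 ≡ 1 — hits 1, so not a primitive root.
g = 3: 3^63 ≡ 126; 3^42 ≡ 107; 3^18 ≡ 4 — none is 1, so 3 is a primitive root.
The smallest primitive root modulo 127 is 3.

3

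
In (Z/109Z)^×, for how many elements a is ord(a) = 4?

2

φ(109) = 109 − 1 = 108 = 2^2 · 3^3.
(Z/109Z)^× is cyclic (|G| = 108); a cyclic group of order m has exactly φ(d) elements of each order d | m, and none otherwise.
4 = 2^2 divides 108, and φ(4) = 2.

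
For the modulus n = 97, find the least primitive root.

φ(97) = 97 − 1 = 96 = 2^5 · 3.
g is a primitive root iff g^(96/q) ≢ 1 (mod 97) for each prime q ∈ {2, 3}.
g = 2: 2^48 ≡ 1 — hits 1, so not a primitive root.
g = 3: 3^48 ≡ 1 — hits 1, so not a primitive root.
g = 4: 4^48 ≡ 1 — hits 1, so not a primitive root.
g = 5: 5^48 ≡ 96; 5^32 ≡ 35 — none is 1, so 5 is a primitive root.
The smallest primitive root modulo 97 is 5.

5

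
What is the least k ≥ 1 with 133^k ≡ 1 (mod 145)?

4

The order of 133 must divide φ(145) = φ(5·29) = (5−1)·(29−1) = 4·28 = 112 = 2^4 · 7.
Divisors of 112: 1, 2, 4, 7, 8, 14, 16, 28, 56, 112.
Test each divisor d:
133^1 ≡ 133
133^2 ≡ 144
133^4 ≡ 1
Therefore the multiplicative order of 133 modulo 145 is 4.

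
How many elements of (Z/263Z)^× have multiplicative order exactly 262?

130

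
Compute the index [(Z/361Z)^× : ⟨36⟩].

2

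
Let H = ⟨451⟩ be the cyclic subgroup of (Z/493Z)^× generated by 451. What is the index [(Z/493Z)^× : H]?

8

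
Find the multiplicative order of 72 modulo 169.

156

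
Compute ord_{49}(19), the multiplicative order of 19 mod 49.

6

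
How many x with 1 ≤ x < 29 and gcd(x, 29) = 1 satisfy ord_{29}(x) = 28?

φ(29) = 29 − 1 = 28 = 2^2 · 7.
In a cyclic group of order 28, there are φ(d) elements of order d for each divisor d of 28, and zero for non-divisors.
28 = 2^2 · 7 divides 28, and φ(28) = 12.

12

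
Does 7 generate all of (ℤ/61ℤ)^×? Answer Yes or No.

φ(61) = 61 − 1 = 60 = 2^2 · 3 · 5.
7 is a primitive root mod 61 iff 7^(φ(61)/q) ≢ 1 for every prime q | φ(61), i.e. q ∈ {2, 3, 5}.
7^30 ≡ 60 (mod 61)  [q = 2: ≢ 1 ✓]
7^20 ≡ 47 (mod 61)  [q = 3: ≢ 1 ✓]
7^12 ≡ 34 (mod 61)  [q = 5: ≢ 1 ✓]
All checks pass, so 7 has order 60 and is a primitive root modulo 61.

Yes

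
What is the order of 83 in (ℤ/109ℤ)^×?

54

Since 83 ∈ (Z/109Z)^×, its order divides φ(109) = 109 − 1 = 108 = 2^2 · 3^3.
Divisors of 108: 1, 2, 3, 4, 6, 9, 12, 18, 27, 36, 54, 108.
Evaluate successive powers at the divisors of 108:
83^1 ≡ 83
83^2 ≡ 22
83^3 ≡ 82
83^4 ≡ 48
83^6 ≡ 75
83^9 ≡ 46
83^12 ≡ 66
83^18 ≡ 45
83^27 ≡ 108
83^36 ≡ 63
83^54 ≡ 1
Therefore the multiplicative order of 83 modulo 109 is 54.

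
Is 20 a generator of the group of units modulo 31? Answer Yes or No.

φ(31) = 31 − 1 = 30 = 2 · 3 · 5.
Test 20^(30/q) mod 31 for each prime factor q of 30:
20^15 ≡ 1 (mod 31)  [q = 2: ≡ 1 ✗]
20^10 ≡ 5 (mod 31)  [q = 3: ≢ 1 ✓]
20^6 ≡ 4 (mod 31)  [q = 5: ≢ 1 ✓]
The check at q = 2 fails, so 20 generates a proper subgroup.

No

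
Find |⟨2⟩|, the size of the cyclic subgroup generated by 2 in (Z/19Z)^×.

Since 2 ∈ (Z/19Z)^×, its order divides φ(19) = 19 − 1 = 18 = 2 · 3^2.
Divisors of 18: 1, 2, 3, 6, 9, 18.
Test each divisor d:
2^1 ≡ 2 (mod 19)
2^2 ≡ 4 (mod 19)
2^3 ≡ 8 (mod 19)
2^6 ≡ 7 (mod 19)
2^9 ≡ 18 (mod 19)
2^18 ≡ 1 (mod 19) ✓
Hence ord(2) = 18.

18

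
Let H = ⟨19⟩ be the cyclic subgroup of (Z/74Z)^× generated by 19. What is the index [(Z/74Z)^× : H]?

Since 19 ∈ (Z/74Z)^×, its order divides φ(74) = φ(2)·φ(37) = 1·36 = 36 = 2^2 · 3^2.
Divisors of 36: 1, 2, 3, 4, 6, 9, 12, 18, 36.
Test each divisor d:
19^1 ≡ 19 (mod 74)
19^2 ≡ 65 (mod 74)
19^3 ≡ 51 (mod 74)
19^4 ≡ 7 (mod 74)
19^6 ≡ 11 (mod 74)
19^9 ≡ 43 (mod 74)
19^12 ≡ 47 (mod 74)
19^18 ≡ 73 (mod 74)
19^36 ≡ 1 (mod 74) ✓
Thus |⟨19⟩| = ord(19) = 36.
[(Z/74Z)^× : ⟨19⟩] = 36/36 = 1.

1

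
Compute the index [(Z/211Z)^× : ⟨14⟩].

Since 14 ∈ (Z/211Z)^×, its order divides φ(211) = 211 − 1 = 210 = 2 · 3 · 5 · 7.
Divisors of 210: 1, 2, 3, 5, 6, 7, 10, 14, 15, 21, 30, 35, 42, 70, 105, 210.
Test each divisor d:
14^1 ≡ 14 (mod 211)
14^2 ≡ 196 (mod 211)
14^3 ≡ 1 (mod 211) ✓
So ord_211(14) = 3, hence |⟨14⟩| = 3.
[(Z/211Z)^× : ⟨14⟩] = 210/3 = 70.

70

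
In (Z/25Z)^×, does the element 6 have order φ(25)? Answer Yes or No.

No

φ(25) = φ(5^2) = 5·(5−1) = 20 = 2^2 · 5.
An element g generates (Z/25Z)^× iff g^(20/q) ≢ 1 (mod 25) for each prime q ∈ {2, 5}.
6^10 ≡ 1 (mod 25)  [q = 2: ≡ 1 ✗]
6^4 ≡ 21 (mod 25)  [q = 5: ≢ 1 ✓]
The check at q = 2 fails, so 6 generates a proper subgroup.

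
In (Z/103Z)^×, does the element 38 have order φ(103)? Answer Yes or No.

No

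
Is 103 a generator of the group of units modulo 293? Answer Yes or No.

φ(293) = 293 − 1 = 292 = 2^2 · 73.
An element g generates (Z/293Z)^× iff g^(292/q) ≢ 1 (mod 293) for each prime q ∈ {2, 73}.
103^146 ≡ 292 (mod 293)  [q = 2: ≢ 1 ✓]
103^4 ≡ 205 (mod 293)  [q = 73: ≢ 1 ✓]
Every test exponent gives a nontrivial residue, hence 103 generates the full group.

Yes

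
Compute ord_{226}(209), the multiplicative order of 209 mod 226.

112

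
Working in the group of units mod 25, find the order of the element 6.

5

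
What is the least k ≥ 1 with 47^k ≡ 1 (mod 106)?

ord(47) | φ(106) = φ(2)·φ(53) = 1·52 = 52 = 2^2 · 13.
Divisors of 52: 1, 2, 4, 13, 26, 52.
Check 47^d mod 106 for each divisor in increasing order:
47^1 ≡ 47
47^2 ≡ 89
47^4 ≡ 77
47^13 ≡ 1
So ord_106(47) = 13.

13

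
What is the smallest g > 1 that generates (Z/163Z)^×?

2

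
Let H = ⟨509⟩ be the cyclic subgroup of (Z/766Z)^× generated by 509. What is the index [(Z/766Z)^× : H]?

2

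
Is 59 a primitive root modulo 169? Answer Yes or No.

Yes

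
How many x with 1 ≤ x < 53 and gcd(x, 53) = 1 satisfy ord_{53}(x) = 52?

φ(53) = 53 − 1 = 52 = 2^2 · 13.
Since (Z/53Z)^× is cyclic of order 52, the number of elements of order d is φ(d) when d | 52 and 0 otherwise.
52 = 2^2 · 13 divides 52, and φ(52) = 24.

24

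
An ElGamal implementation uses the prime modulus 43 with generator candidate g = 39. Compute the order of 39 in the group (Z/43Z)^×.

14

By Lagrange's theorem, ord_43(39) divides φ(43) = 43 − 1 = 42 = 2 · 3 · 7.
Divisors of 42: 1, 2, 3, 6, 7, 14, 21, 42.
Compute 39^d (mod 43) for the divisors d until we hit 1:
39^1 ≡ 39
39^2 ≡ 16
39^3 ≡ 22
39^6 ≡ 11
39^7 ≡ 42
39^14 ≡ 1
Therefore the multiplicative order of 39 modulo 43 is 14.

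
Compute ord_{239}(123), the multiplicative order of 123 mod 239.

Since 123 ∈ (Z/239Z)^×, its order divides φ(239) = 239 − 1 = 238 = 2 · 7 · 17.
Divisors of 238: 1, 2, 7, 14, 17, 34, 119, 238.
Evaluate successive powers at the divisors of 238:
123^1 ≡ 123 (mod 239)
123^2 ≡ 72 (mod 239)
123^7 ≡ 233 (mod 239)
123^14 ≡ 36 (mod 239)
123^17 ≡ 229 (mod 239)
123^34 ≡ 100 (mod 239)
123^119 ≡ 238 (mod 239)
123^238 ≡ 1 (mod 239) ✓
The smallest such exponent is 238, so the order of 123 is 238.

238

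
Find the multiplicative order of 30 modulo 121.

110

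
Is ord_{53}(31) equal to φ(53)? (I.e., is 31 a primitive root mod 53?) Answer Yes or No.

Yes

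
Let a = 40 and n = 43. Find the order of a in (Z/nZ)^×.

Since 40 ∈ (Z/43Z)^×, its order divides φ(43) = 43 − 1 = 42 = 2 · 3 · 7.
Divisors of 42: 1, 2, 3, 6, 7, 14, 21, 42.
Check 40^d mod 43 for each divisor in increasing order:
40^1 ≡ 40 (mod 43)
40^2 ≡ 9 (mod 43)
40^3 ≡ 16 (mod 43)
40^6 ≡ 41 (mod 43)
40^7 ≡ 6 (mod 43)
40^14 ≡ 36 (mod 43)
40^21 ≡ 1 (mod 43) ✓
So ord_43(40) = 21.

21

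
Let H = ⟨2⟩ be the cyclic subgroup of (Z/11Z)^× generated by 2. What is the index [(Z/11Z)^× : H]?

1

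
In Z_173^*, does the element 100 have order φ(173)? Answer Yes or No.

No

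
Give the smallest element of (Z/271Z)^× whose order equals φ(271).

φ(271) = 271 − 1 = 270 = 2 · 3^3 · 5.
Test candidates g = 2, 3, … against the prime factors q ∈ {2, 3, 5} of φ(271): g is a generator iff g^(270/q) ≢ 1 for every such q.
g = 2: 2^135 ≡ 1 — hits 1, so not a primitive root.
g = 3: 3^135 ≡ 270; 3^90 ≡ 1 — hits 1, so not a primitive root.
g = 4: 4^135 ≡ 1 — hits 1, so not a primitive root.
g = 5: 5^135 ≡ 1 — hits 1, so not a primitive root.
g = 6: 6^135 ≡ 270; 6^90 ≡ 242; 6^54 ≡ 10 — none is 1, so 6 is a primitive root.
Hence the least primitive root of 271 is 6.

6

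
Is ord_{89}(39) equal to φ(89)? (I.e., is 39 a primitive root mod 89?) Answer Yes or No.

No

φ(89) = 89 − 1 = 88 = 2^3 · 11.
It suffices to check that the order of 39 is not a proper divisor of 88: compute 39^(88/q) for q ∈ {2, 11}.
39^44 ≡ 1 (mod 89)  [q = 2: ≡ 1 ✗]
39^8 ≡ 2 (mod 89)  [q = 11: ≢ 1 ✓]
The check at q = 2 fails, so 39 generates a proper subgroup.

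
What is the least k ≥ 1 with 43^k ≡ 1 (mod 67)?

22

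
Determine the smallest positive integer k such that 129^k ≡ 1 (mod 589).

18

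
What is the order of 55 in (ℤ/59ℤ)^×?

The order of 55 must divide φ(59) = 59 − 1 = 58 = 2 · 29.
Divisors of 58: 1, 2, 29, 58.
Evaluate successive powers at the divisors of 58:
55^1 ≡ 55
55^2 ≡ 16
55^29 ≡ 58
55^58 ≡ 1
So ord_59(55) = 58.

58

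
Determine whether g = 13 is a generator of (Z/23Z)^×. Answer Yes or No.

No

φ(23) = 23 − 1 = 22 = 2 · 11.
13 is a primitive root mod 23 iff 13^(φ(23)/q) ≢ 1 for every prime q | φ(23), i.e. q ∈ {2, 11}.
13^11 ≡ 1 (mod 23)  [q = 2: ≡ 1 ✗]
13^2 ≡ 8 (mod 23)  [q = 11: ≢ 1 ✓]
The check at q = 2 fails, so 13 generates a proper subgroup.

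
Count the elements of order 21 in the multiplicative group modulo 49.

φ(49) = φ(7^2) = 7·(7−1) = 42 = 2 · 3 · 7.
(Z/49Z)^× is cyclic (|G| = 42); a cyclic group of order m has exactly φ(d) elements of each order d | m, and none otherwise.
21 = 3 · 7 divides 42, and φ(21) = 12.

12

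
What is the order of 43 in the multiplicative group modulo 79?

78

By Lagrange's theorem, ord_79(43) divides φ(79) = 79 − 1 = 78 = 2 · 3 · 13.
Divisors of 78: 1, 2, 3, 6, 13, 26, 39, 78.
Check 43^d mod 79 for each divisor in increasing order:
43^1 ≡ 43 (mod 79)
43^2 ≡ 32 (mod 79)
43^3 ≡ 33 (mod 79)
43^6 ≡ 62 (mod 79)
43^13 ≡ 24 (mod 79)
43^26 ≡ 23 (mod 79)
43^39 ≡ 78 (mod 79)
43^78 ≡ 1 (mod 79) ✓
So ord_79(43) = 78.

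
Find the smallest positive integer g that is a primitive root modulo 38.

φ(38) = φ(2)·φ(19) = 1·18 = 18 = 2 · 3^2.
g is a primitive root iff g^(18/q) ≢ 1 (mod 38) for each prime q ∈ {2, 3}.
g = 2: gcd(2, 38) = 2 > 1, not a unit — skip.
g = 3: 3^9 ≡ 37; 3^6 ≡ 7 — none is 1, so 3 is a primitive root.
So 3 is the smallest generator of (Z/38Z)^×.

3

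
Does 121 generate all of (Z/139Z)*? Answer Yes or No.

No

φ(139) = 139 − 1 = 138 = 2 · 3 · 23.
It suffices to check that the order of 121 is not a proper divisor of 138: compute 121^(138/q) for q ∈ {2, 3, 23}.
121^69 ≡ 1 (mod 139)  [q = 2: ≡ 1 ✗]
121^46 ≡ 42 (mod 139)  [q = 3: ≢ 1 ✓]
121^6 ≡ 36 (mod 139)  [q = 23: ≢ 1 ✓]
The check at q = 2 fails, so 121 generates a proper subgroup.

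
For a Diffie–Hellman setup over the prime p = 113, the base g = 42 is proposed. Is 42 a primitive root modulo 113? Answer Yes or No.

No

φ(113) = 113 − 1 = 112 = 2^4 · 7.
An element g generates (Z/113Z)^× iff g^(112/q) ≢ 1 (mod 113) for each prime q ∈ {2, 7}.
42^56 ≡ 112 (mod 113)  [q = 2: ≢ 1 ✓]
42^16 ≡ 1 (mod 113)  [q = 7: ≡ 1 ✗]
Since 42^16 ≡ 1, the order of 42 divides 16 < 112, so 42 is not a primitive root.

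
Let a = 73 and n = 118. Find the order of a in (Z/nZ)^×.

Since 73 ∈ (Z/118Z)^×, its order divides φ(118) = φ(2)·φ(59) = 1·58 = 58 = 2 · 29.
Divisors of 58: 1, 2, 29, 58.
Check 73^d mod 118 for each divisor in increasing order:
73^1 ≡ 73 (mod 118)
73^2 ≡ 19 (mod 118)
73^29 ≡ 117 (mod 118)
73^58 ≡ 1 (mod 118) ✓
So ord_118(73) = 58.

58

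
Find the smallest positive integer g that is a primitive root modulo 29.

2

φ(29) = 29 − 1 = 28 = 2^2 · 7.
g is a primitive root iff g^(28/q) ≢ 1 (mod 29) for each prime q ∈ {2, 7}.
g = 2: 2^14 ≡ 28; 2^4 ≡ 16 — none is 1, so 2 is a primitive root.
The smallest primitive root modulo 29 is 2.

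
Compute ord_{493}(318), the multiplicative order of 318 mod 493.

Since 318 ∈ (Z/493Z)^×, its order divides φ(493) = φ(17·29) = (17−1)·(29−1) = 16·28 = 448 = 2^6 · 7.
Divisors of 448: 1, 2, 4, 7, 8, 14, 16, 28, 32, 56, 64, 112, 224, 448.
Test each divisor d:
318^1 ≡ 318 (mod 493)
318^2 ≡ 59 (mod 493)
318^4 ≡ 30 (mod 493)
318^7 ≡ 347 (mod 493)
318^8 ≡ 407 (mod 493)
318^14 ≡ 117 (mod 493)
318^16 ≡ 1 (mod 493) ✓
The smallest such exponent is 16, so the order of 318 is 16.

16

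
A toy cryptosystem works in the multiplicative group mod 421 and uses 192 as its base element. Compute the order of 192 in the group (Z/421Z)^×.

42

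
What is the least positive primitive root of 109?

φ(109) = 109 − 1 = 108 = 2^2 · 3^3.
Test candidates g = 2, 3, … against the prime factors q ∈ {2, 3} of φ(109): g is a generator iff g^(108/q) ≢ 1 for every such q.
g = 2: 2^54 ≡ 108; 2^36 ≡ 1 — hits 1, so not a primitive root.
g = 3: 3^54 ≡ 1 — hits 1, so not a primitive root.
g = 4: 4^54 ≡ 1 — hits 1, so not a primitive root.
g = 5: 5^54 ≡ 1 — hits 1, so not a primitive root.
g = 6: 6^54 ≡ 108; 6^36 ≡ 63 — none is 1, so 6 is a primitive root.
The smallest primitive root modulo 109 is 6.

6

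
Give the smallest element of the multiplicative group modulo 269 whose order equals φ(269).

2

φ(269) = 269 − 1 = 268 = 2^2 · 67.
Test candidates g = 2, 3, … against the prime factors q ∈ {2, 67} of φ(269): g is a generator iff g^(268/q) ≢ 1 for every such q.
g = 2: 2^134 ≡ 268; 2^4 ≡ 16 — none is 1, so 2 is a primitive root.
So 2 is the smallest generator of (Z/269Z)^×.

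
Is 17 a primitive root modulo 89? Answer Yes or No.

φ(89) = 89 − 1 = 88 = 2^3 · 11.
An element g generates (Z/89Z)^× iff g^(88/q) ≢ 1 (mod 89) for each prime q ∈ {2, 11}.
17^44 ≡ 1 (mod 89)  [q = 2: ≡ 1 ✗]
17^8 ≡ 8 (mod 89)  [q = 11: ≢ 1 ✓]
17^44 ≡ 1 shows ord(17) | 44, strictly less than φ(89); not a primitive root.

No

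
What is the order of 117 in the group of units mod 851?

44

ord(117) | φ(851) = φ(23·37) = (23−1)·(37−1) = 22·36 = 792 = 2^3 · 3^2 · 11.
Divisors of 792: 1, 2, 3, 4, 6, 8, 9, 11, 12, 18, 22, 24, 33, 36, 44, 66, 72, 88, 99, 132, 198, 264, 396, 792.
Check 117^d mod 851 for each divisor in increasing order:
117^1 ≡ 117 (mod 851)
117^2 ≡ 73 (mod 851)
117^3 ≡ 31 (mod 851)
117^4 ≡ 223 (mod 851)
117^6 ≡ 110 (mod 851)
117^8 ≡ 371 (mod 851)
117^9 ≡ 6 (mod 851)
117^11 ≡ 438 (mod 851)
117^12 ≡ 186 (mod 851)
117^18 ≡ 36 (mod 851)
117^22 ≡ 369 (mod 851)
117^24 ≡ 556 (mod 851)
117^33 ≡ 783 (mod 851)
117^36 ≡ 445 (mod 851)
117^44 ≡ 1 (mod 851) ✓
Therefore the multiplicative order of 117 modulo 851 is 44.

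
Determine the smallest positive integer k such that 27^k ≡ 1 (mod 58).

28

ord(27) | φ(58) = φ(2)·φ(29) = 1·28 = 28 = 2^2 · 7.
Divisors of 28: 1, 2, 4, 7, 14, 28.
Evaluate successive powers at the divisors of 28:
27^1 ≡ 27 (mod 58)
27^2 ≡ 33 (mod 58)
27^4 ≡ 45 (mod 58)
27^7 ≡ 17 (mod 58)
27^14 ≡ 57 (mod 58)
27^28 ≡ 1 (mod 58) ✓
So ord_58(27) = 28.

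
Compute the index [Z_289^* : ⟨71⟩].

1

The order of 71 must divide φ(289) = φ(17^2) = 17·(17−1) = 272 = 2^4 · 17.
Divisors of 272: 1, 2, 4, 8, 16, 17, 34, 68, 136, 272.
Test each divisor d:
71^1 ≡ 71
71^2 ≡ 128
71^4 ≡ 200
71^8 ≡ 118
71^16 ≡ 52
71^17 ≡ 224
71^34 ≡ 179
71^68 ≡ 251
71^136 ≡ 288
71^272 ≡ 1
The order of 71 is 272, so the subgroup it generates has 272 elements.
[(Z/289Z)^× : ⟨71⟩] = 272/272 = 1.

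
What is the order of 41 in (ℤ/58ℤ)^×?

ord(41) | φ(58) = φ(2)·φ(29) = 1·28 = 28 = 2^2 · 7.
Divisors of 28: 1, 2, 4, 7, 14, 28.
Check 41^d mod 58 for each divisor in increasing order:
41^1 ≡ 41
41^2 ≡ 57
41^4 ≡ 1
The smallest such exponent is 4, so the order of 41 is 4.

4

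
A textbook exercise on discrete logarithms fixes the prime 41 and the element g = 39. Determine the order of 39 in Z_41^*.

20

By Lagrange's theorem, ord_41(39) divides φ(41) = 41 − 1 = 40 = 2^3 · 5.
Divisors of 40: 1, 2, 4, 5, 8, 10, 20, 40.
Check 39^d mod 41 for each divisor in increasing order:
39^1 ≡ 39
39^2 ≡ 4
39^4 ≡ 16
39^5 ≡ 9
39^8 ≡ 10
39^10 ≡ 40
39^20 ≡ 1
Hence ord(39) = 20.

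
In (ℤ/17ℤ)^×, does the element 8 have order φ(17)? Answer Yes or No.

No

φ(17) = 17 − 1 = 16 = 2^4.
An element g generates (Z/17Z)^× iff g^(16/q) ≢ 1 (mod 17) for each prime q ∈ {2}.
8^8 ≡ 1 (mod 17)  [q = 2: ≡ 1 ✗]
8^8 ≡ 1 shows ord(8) | 8, strictly less than φ(17); not a primitive root.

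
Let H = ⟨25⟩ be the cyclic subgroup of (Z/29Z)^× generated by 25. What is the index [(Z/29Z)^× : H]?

4

By Lagrange's theorem, ord_29(25) divides φ(29) = 29 − 1 = 28 = 2^2 · 7.
Divisors of 28: 1, 2, 4, 7, 14, 28.
Evaluate successive powers at the divisors of 28:
25^1 ≡ 25 (mod 29)
25^2 ≡ 16 (mod 29)
25^4 ≡ 24 (mod 29)
25^7 ≡ 1 (mod 29) ✓
Thus |⟨25⟩| = ord(25) = 7.
[(Z/29Z)^× : ⟨25⟩] = 28/7 = 4.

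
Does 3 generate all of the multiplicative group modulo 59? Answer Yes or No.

No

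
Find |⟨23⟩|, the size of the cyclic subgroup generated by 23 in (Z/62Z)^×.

10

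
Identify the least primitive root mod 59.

2

φ(59) = 59 − 1 = 58 = 2 · 29.
Test candidates g = 2, 3, … against the prime factors q ∈ {2, 29} of φ(59): g is a generator iff g^(58/q) ≢ 1 for every such q.
g = 2: 2^29 ≡ 58; 2^2 ≡ 4 — none is 1, so 2 is a primitive root.
So 2 is the smallest generator of (Z/59Z)^×.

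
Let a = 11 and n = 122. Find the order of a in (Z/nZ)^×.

4

By Lagrange's theorem, ord_122(11) divides φ(122) = φ(2)·φ(61) = 1·60 = 60 = 2^2 · 3 · 5.
Divisors of 60: 1, 2, 3, 4, 5, 6, 10, 12, 15, 20, 30, 60.
Evaluate successive powers at the divisors of 60:
11^1 ≡ 11 (mod 122)
11^2 ≡ 121 (mod 122)
11^3 ≡ 111 (mod 122)
11^4 ≡ 1 (mod 122) ✓
Therefore the multiplicative order of 11 modulo 122 is 4.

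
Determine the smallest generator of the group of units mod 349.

φ(349) = 349 − 1 = 348 = 2^2 · 3 · 29.
Test candidates g = 2, 3, … against the prime factors q ∈ {2, 3, 29} of φ(349): g is a generator iff g^(348/q) ≢ 1 for every such q.
g = 2: 2^174 ≡ 348; 2^116 ≡ 226; 2^12 ≡ 257 — none is 1, so 2 is a primitive root.
So 2 is the smallest generator of (Z/349Z)^×.

2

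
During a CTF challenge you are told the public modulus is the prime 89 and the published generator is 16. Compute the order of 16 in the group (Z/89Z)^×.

11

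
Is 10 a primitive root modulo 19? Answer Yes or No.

Yes

φ(19) = 19 − 1 = 18 = 2 · 3^2.
10 is a primitive root mod 19 iff 10^(φ(19)/q) ≢ 1 for every prime q | φ(19), i.e. q ∈ {2, 3}.
10^9 ≡ 18 (mod 19)  [q = 2: ≢ 1 ✓]
10^6 ≡ 11 (mod 19)  [q = 3: ≢ 1 ✓]
None equal 1, so ord_19(10) = 18: 10 is a primitive root.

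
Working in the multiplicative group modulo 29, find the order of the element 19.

By Lagrange's theorem, ord_29(19) divides φ(29) = 29 − 1 = 28 = 2^2 · 7.
Divisors of 28: 1, 2, 4, 7, 14, 28.
Compute 19^d (mod 29) for the divisors d until we hit 1:
19^1 ≡ 19
19^2 ≡ 13
19^4 ≡ 24
19^7 ≡ 12
19^14 ≡ 28
19^28 ≡ 1
The smallest such exponent is 28, so the order of 19 is 28.

28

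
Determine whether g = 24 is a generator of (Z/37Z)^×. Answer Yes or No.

Yes

φ(37) = 37 − 1 = 36 = 2^2 · 3^2.
It suffices to check that the order of 24 is not a proper divisor of 36: compute 24^(36/q) for q ∈ {2, 3}.
24^18 ≡ 36 (mod 37)  [q = 2: ≢ 1 ✓]
24^12 ≡ 10 (mod 37)  [q = 3: ≢ 1 ✓]
None equal 1, so ord_37(24) = 36: 24 is a primitive root.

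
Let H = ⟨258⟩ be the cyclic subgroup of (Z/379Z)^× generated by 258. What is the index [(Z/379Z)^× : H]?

The order of 258 must divide φ(379) = 379 − 1 = 378 = 2 · 3^3 · 7.
Divisors of 378: 1, 2, 3, 6, 7, 9, 14, 18, 21, 27, 42, 54, 63, 126, 189, 378.
Evaluate successive powers at the divisors of 378:
258^1 ≡ 258 (mod 379)
258^2 ≡ 239 (mod 379)
258^3 ≡ 264 (mod 379)
258^6 ≡ 339 (mod 379)
258^7 ≡ 292 (mod 379)
258^9 ≡ 52 (mod 379)
258^14 ≡ 368 (mod 379)
258^18 ≡ 51 (mod 379)
258^21 ≡ 199 (mod 379)
258^27 ≡ 378 (mod 379)
258^42 ≡ 185 (mod 379)
258^54 ≡ 1 (mod 379) ✓
So ord_379(258) = 54, hence |⟨258⟩| = 54.
The index is φ(379) / ord(258) = 378 / 54 = 7.

7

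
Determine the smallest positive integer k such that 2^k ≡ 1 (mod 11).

10

ord(2) | φ(11) = 11 − 1 = 10 = 2 · 5.
Divisors of 10: 1, 2, 5, 10.
Compute 2^d (mod 11) for the divisors d until we hit 1:
2^1 ≡ 2
2^2 ≡ 4
2^5 ≡ 10
2^10 ≡ 1
Hence ord(2) = 10.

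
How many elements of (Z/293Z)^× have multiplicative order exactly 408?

0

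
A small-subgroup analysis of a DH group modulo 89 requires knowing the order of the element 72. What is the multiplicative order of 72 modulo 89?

44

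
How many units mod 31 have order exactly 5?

4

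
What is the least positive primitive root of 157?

φ(157) = 157 − 1 = 156 = 2^2 · 3 · 13.
g is a primitive root iff g^(156/q) ≢ 1 (mod 157) for each prime q ∈ {2, 3, 13}.
g = 2: 2^78 ≡ 156; 2^52 ≡ 1 — hits 1, so not a primitive root.
g = 3: 3^78 ≡ 1 — hits 1, so not a primitive root.
g = 4: 4^78 ≡ 1 — hits 1, so not a primitive root.
g = 5: 5^78 ≡ 156; 5^52 ≡ 12; 5^12 ≡ 130 — none is 1, so 5 is a primitive root.
Hence the least primitive root of 157 is 5.

5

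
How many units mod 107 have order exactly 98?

0

φ(107) = 107 − 1 = 106 = 2 · 53.
(Z/107Z)^× is cyclic (|G| = 106); a cyclic group of order m has exactly φ(d) elements of each order d | m, and none otherwise.
Here 106 is not a multiple of 98, so there are no elements of order 98.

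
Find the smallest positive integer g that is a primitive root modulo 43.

φ(43) = 43 − 1 = 42 = 2 · 3 · 7.
Test candidates g = 2, 3, … against the prime factors q ∈ {2, 3, 7} of φ(43): g is a generator iff g^(42/q) ≢ 1 for every such q.
g = 2: 2^21 ≡ 42; 2^14 ≡ 1 — hits 1, so not a primitive root.
g = 3: 3^21 ≡ 42; 3^14 ≡ 36; 3^6 ≡ 41 — none is 1, so 3 is a primitive root.
The smallest primitive root modulo 43 is 3.

3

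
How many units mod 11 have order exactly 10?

4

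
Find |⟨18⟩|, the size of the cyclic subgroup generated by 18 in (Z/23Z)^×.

11

ord(18) | φ(23) = 23 − 1 = 22 = 2 · 11.
Divisors of 22: 1, 2, 11, 22.
Evaluate successive powers at the divisors of 22:
18^1 ≡ 18 (mod 23)
18^2 ≡ 2 (mod 23)
18^11 ≡ 1 (mod 23) ✓
Therefore the multiplicative order of 18 modulo 23 is 11.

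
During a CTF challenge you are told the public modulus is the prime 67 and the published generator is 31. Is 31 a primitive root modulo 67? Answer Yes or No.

Yes

φ(67) = 67 − 1 = 66 = 2 · 3 · 11.
Test 31^(66/q) mod 67 for each prime factor q of 66:
31^33 ≡ 66 (mod 67)  [q = 2: ≢ 1 ✓]
31^22 ≡ 29 (mod 67)  [q = 3: ≢ 1 ✓]
31^6 ≡ 40 (mod 67)  [q = 11: ≢ 1 ✓]
None equal 1, so ord_67(31) = 66: 31 is a primitive root.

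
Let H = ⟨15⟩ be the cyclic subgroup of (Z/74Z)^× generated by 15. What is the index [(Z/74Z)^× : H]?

1

The order of 15 must divide φ(74) = φ(2)·φ(37) = 1·36 = 36 = 2^2 · 3^2.
Divisors of 36: 1, 2, 3, 4, 6, 9, 12, 18, 36.
Test each divisor d:
15^1 ≡ 15
15^2 ≡ 3
15^3 ≡ 45
15^4 ≡ 9
15^6 ≡ 27
15^9 ≡ 31
15^12 ≡ 63
15^18 ≡ 73
15^36 ≡ 1
So ord_74(15) = 36, hence |⟨15⟩| = 36.
[(Z/74Z)^× : ⟨15⟩] = 36/36 = 1.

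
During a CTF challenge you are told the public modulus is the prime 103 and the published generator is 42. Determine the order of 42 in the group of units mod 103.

34

By Lagrange's theorem, ord_103(42) divides φ(103) = 103 − 1 = 102 = 2 · 3 · 17.
Divisors of 102: 1, 2, 3, 6, 17, 34, 51, 102.
Evaluate successive powers at the divisors of 102:
42^1 ≡ 42 (mod 103)
42^2 ≡ 13 (mod 103)
42^3 ≡ 31 (mod 103)
42^6 ≡ 34 (mod 103)
42^17 ≡ 102 (mod 103)
42^34 ≡ 1 (mod 103) ✓
So ord_103(42) = 34.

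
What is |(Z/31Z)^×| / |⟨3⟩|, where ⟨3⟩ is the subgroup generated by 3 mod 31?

The order of 3 must divide φ(31) = 31 − 1 = 30 = 2 · 3 · 5.
Divisors of 30: 1, 2, 3, 5, 6, 10, 15, 30.
Compute 3^d (mod 31) for the divisors d until we hit 1:
3^1 ≡ 3 (mod 31)
3^2 ≡ 9 (mod 31)
3^3 ≡ 27 (mod 31)
3^5 ≡ 26 (mod 31)
3^6 ≡ 16 (mod 31)
3^10 ≡ 25 (mod 31)
3^15 ≡ 30 (mod 31)
3^30 ≡ 1 (mod 31) ✓
Thus |⟨3⟩| = ord(3) = 30.
Index = |(Z/31Z)^×| / |⟨3⟩| = 30 / 30 = 1.

1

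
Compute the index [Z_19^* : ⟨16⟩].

By Lagrange's theorem, ord_19(16) divides φ(19) = 19 − 1 = 18 = 2 · 3^2.
Divisors of 18: 1, 2, 3, 6, 9, 18.
Compute 16^d (mod 19) for the divisors d until we hit 1:
16^1 ≡ 16 (mod 19)
16^2 ≡ 9 (mod 19)
16^3 ≡ 11 (mod 19)
16^6 ≡ 7 (mod 19)
16^9 ≡ 1 (mod 19) ✓
The order of 16 is 9, so the subgroup it generates has 9 elements.
The index is φ(19) / ord(16) = 18 / 9 = 2.

2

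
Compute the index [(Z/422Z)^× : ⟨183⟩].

6

The order of 183 must divide φ(422) = φ(2)·φ(211) = 1·210 = 210 = 2 · 3 · 5 · 7.
Divisors of 210: 1, 2, 3, 5, 6, 7, 10, 14, 15, 21, 30, 35, 42, 70, 105, 210.
Evaluate successive powers at the divisors of 210:
183^1 ≡ 183 (mod 422)
183^2 ≡ 151 (mod 422)
183^3 ≡ 203 (mod 422)
183^5 ≡ 269 (mod 422)
183^6 ≡ 275 (mod 422)
183^7 ≡ 107 (mod 422)
183^10 ≡ 199 (mod 422)
183^14 ≡ 55 (mod 422)
183^15 ≡ 359 (mod 422)
183^21 ≡ 399 (mod 422)
183^30 ≡ 171 (mod 422)
183^35 ≡ 1 (mod 422) ✓
So ord_422(183) = 35, hence |⟨183⟩| = 35.
Index = |(Z/422Z)^×| / |⟨183⟩| = 210 / 35 = 6.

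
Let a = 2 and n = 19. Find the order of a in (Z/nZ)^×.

The order of 2 must divide φ(19) = 19 − 1 = 18 = 2 · 3^2.
Divisors of 18: 1, 2, 3, 6, 9, 18.
Check 2^d mod 19 for each divisor in increasing order:
2^1 ≡ 2 (mod 19)
2^2 ≡ 4 (mod 19)
2^3 ≡ 8 (mod 19)
2^6 ≡ 7 (mod 19)
2^9 ≡ 18 (mod 19)
2^18 ≡ 1 (mod 19) ✓
So ord_19(2) = 18.

18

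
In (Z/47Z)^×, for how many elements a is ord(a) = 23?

φ(47) = 47 − 1 = 46 = 2 · 23.
(Z/47Z)^× is cyclic (|G| = 46); a cyclic group of order m has exactly φ(d) elements of each order d | m, and none otherwise.
23 | 46, and φ(23) = 23 − 1 = 22.

22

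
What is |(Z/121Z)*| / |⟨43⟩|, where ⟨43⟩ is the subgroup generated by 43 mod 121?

5

Since 43 ∈ (Z/121Z)^×, its order divides φ(121) = φ(11^2) = 11·(11−1) = 110 = 2 · 5 · 11.
Divisors of 110: 1, 2, 5, 10, 11, 22, 55, 110.
Test each divisor d:
43^1 ≡ 43 (mod 121)
43^2 ≡ 34 (mod 121)
43^5 ≡ 98 (mod 121)
43^10 ≡ 45 (mod 121)
43^11 ≡ 120 (mod 121)
43^22 ≡ 1 (mod 121) ✓
Thus |⟨43⟩| = ord(43) = 22.
The index is φ(121) / ord(43) = 110 / 22 = 5.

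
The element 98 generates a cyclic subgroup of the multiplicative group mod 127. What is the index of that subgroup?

ord(98) | φ(127) = 127 − 1 = 126 = 2 · 3^2 · 7.
Divisors of 126: 1, 2, 3, 6, 7, 9, 14, 18, 21, 42, 63, 126.
Compute 98^d (mod 127) for the divisors d until we hit 1:
98^1 ≡ 98 (mod 127)
98^2 ≡ 79 (mod 127)
98^3 ≡ 122 (mod 127)
98^6 ≡ 25 (mod 127)
98^7 ≡ 37 (mod 127)
98^9 ≡ 2 (mod 127)
98^14 ≡ 99 (mod 127)
98^18 ≡ 4 (mod 127)
98^21 ≡ 107 (mod 127)
98^42 ≡ 19 (mod 127)
98^63 ≡ 1 (mod 127) ✓
The order of 98 is 63, so the subgroup it generates has 63 elements.
The index is φ(127) / ord(98) = 126 / 63 = 2.

2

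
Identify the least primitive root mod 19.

φ(19) = 19 − 1 = 18 = 2 · 3^2.
g is a primitive root iff g^(18/q) ≢ 1 (mod 19) for each prime q ∈ {2, 3}.
g = 2: 2^9 ≡ 18; 2^6 ≡ 7 — none is 1, so 2 is a primitive root.
So 2 is the smallest generator of (Z/19Z)^×.

2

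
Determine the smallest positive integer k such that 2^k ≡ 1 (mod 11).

10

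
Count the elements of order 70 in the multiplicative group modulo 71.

φ(71) = 71 − 1 = 70 = 2 · 5 · 7.
Since (Z/71Z)^× is cyclic of order 70, the number of elements of order d is φ(d) when d | 70 and 0 otherwise.
70 = 2 · 5 · 7 divides 70, and φ(70) = 24.

24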